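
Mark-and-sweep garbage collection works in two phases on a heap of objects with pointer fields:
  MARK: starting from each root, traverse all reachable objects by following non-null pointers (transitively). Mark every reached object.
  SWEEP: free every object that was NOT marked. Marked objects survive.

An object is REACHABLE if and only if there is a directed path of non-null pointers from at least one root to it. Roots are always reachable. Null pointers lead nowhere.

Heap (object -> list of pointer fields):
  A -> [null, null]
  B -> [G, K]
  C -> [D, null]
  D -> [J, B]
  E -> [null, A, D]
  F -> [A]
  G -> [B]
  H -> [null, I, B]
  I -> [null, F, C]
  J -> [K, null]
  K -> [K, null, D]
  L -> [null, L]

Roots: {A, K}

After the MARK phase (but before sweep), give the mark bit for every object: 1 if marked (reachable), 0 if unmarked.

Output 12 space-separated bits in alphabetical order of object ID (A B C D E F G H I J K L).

Answer: 1 1 0 1 0 0 1 0 0 1 1 0

Derivation:
Roots: A K
Mark A: refs=null null, marked=A
Mark K: refs=K null D, marked=A K
Mark D: refs=J B, marked=A D K
Mark J: refs=K null, marked=A D J K
Mark B: refs=G K, marked=A B D J K
Mark G: refs=B, marked=A B D G J K
Unmarked (collected): C E F H I L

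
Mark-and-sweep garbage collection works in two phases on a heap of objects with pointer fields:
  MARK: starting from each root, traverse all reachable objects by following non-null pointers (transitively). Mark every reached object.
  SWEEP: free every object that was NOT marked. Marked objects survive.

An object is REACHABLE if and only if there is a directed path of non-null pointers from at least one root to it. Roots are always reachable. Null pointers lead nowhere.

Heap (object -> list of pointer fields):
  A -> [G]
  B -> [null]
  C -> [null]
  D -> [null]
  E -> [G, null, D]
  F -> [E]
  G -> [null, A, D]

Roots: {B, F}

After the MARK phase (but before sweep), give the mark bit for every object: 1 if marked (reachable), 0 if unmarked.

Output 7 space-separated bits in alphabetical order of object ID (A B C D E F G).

Answer: 1 1 0 1 1 1 1

Derivation:
Roots: B F
Mark B: refs=null, marked=B
Mark F: refs=E, marked=B F
Mark E: refs=G null D, marked=B E F
Mark G: refs=null A D, marked=B E F G
Mark D: refs=null, marked=B D E F G
Mark A: refs=G, marked=A B D E F G
Unmarked (collected): C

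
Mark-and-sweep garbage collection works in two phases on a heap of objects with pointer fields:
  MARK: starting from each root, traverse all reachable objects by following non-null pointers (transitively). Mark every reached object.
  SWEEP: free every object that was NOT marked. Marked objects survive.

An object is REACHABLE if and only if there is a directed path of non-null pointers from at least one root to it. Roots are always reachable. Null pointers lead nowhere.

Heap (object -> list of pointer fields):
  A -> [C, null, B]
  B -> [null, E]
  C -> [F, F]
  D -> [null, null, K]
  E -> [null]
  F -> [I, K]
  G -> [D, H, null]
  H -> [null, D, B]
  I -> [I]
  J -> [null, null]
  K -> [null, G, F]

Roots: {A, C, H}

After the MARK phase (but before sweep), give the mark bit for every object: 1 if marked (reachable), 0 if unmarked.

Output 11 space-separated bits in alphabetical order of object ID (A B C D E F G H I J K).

Roots: A C H
Mark A: refs=C null B, marked=A
Mark C: refs=F F, marked=A C
Mark H: refs=null D B, marked=A C H
Mark B: refs=null E, marked=A B C H
Mark F: refs=I K, marked=A B C F H
Mark D: refs=null null K, marked=A B C D F H
Mark E: refs=null, marked=A B C D E F H
Mark I: refs=I, marked=A B C D E F H I
Mark K: refs=null G F, marked=A B C D E F H I K
Mark G: refs=D H null, marked=A B C D E F G H I K
Unmarked (collected): J

Answer: 1 1 1 1 1 1 1 1 1 0 1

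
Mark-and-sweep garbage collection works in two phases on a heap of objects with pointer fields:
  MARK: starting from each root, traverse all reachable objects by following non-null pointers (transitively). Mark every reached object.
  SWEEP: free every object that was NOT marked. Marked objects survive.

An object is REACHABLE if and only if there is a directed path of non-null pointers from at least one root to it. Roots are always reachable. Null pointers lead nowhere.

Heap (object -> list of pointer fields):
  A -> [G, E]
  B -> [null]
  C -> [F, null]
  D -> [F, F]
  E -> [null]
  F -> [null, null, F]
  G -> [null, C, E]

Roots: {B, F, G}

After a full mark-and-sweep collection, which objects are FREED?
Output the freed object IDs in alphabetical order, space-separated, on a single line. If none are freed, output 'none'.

Answer: A D

Derivation:
Roots: B F G
Mark B: refs=null, marked=B
Mark F: refs=null null F, marked=B F
Mark G: refs=null C E, marked=B F G
Mark C: refs=F null, marked=B C F G
Mark E: refs=null, marked=B C E F G
Unmarked (collected): A D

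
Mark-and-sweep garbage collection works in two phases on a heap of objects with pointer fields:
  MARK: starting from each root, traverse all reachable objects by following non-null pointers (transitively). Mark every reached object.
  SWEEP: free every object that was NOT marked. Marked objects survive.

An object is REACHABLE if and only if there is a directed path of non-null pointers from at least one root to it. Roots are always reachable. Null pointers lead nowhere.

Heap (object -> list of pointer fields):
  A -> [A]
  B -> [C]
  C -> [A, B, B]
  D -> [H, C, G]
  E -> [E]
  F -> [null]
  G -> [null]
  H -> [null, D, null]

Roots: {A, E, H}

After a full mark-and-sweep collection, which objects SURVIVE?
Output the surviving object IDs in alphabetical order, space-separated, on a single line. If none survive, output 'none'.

Answer: A B C D E G H

Derivation:
Roots: A E H
Mark A: refs=A, marked=A
Mark E: refs=E, marked=A E
Mark H: refs=null D null, marked=A E H
Mark D: refs=H C G, marked=A D E H
Mark C: refs=A B B, marked=A C D E H
Mark G: refs=null, marked=A C D E G H
Mark B: refs=C, marked=A B C D E G H
Unmarked (collected): F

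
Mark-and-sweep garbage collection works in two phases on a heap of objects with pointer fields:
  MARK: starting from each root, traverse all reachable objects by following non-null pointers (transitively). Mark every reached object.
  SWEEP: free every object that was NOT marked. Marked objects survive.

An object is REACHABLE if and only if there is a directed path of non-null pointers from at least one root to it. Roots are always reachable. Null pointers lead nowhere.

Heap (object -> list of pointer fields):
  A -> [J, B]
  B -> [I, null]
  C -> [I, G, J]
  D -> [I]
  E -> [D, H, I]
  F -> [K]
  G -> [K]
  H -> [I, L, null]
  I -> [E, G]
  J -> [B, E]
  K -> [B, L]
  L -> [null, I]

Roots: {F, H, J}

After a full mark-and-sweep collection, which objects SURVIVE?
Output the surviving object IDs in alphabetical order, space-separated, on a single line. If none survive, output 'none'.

Answer: B D E F G H I J K L

Derivation:
Roots: F H J
Mark F: refs=K, marked=F
Mark H: refs=I L null, marked=F H
Mark J: refs=B E, marked=F H J
Mark K: refs=B L, marked=F H J K
Mark I: refs=E G, marked=F H I J K
Mark L: refs=null I, marked=F H I J K L
Mark B: refs=I null, marked=B F H I J K L
Mark E: refs=D H I, marked=B E F H I J K L
Mark G: refs=K, marked=B E F G H I J K L
Mark D: refs=I, marked=B D E F G H I J K L
Unmarked (collected): A C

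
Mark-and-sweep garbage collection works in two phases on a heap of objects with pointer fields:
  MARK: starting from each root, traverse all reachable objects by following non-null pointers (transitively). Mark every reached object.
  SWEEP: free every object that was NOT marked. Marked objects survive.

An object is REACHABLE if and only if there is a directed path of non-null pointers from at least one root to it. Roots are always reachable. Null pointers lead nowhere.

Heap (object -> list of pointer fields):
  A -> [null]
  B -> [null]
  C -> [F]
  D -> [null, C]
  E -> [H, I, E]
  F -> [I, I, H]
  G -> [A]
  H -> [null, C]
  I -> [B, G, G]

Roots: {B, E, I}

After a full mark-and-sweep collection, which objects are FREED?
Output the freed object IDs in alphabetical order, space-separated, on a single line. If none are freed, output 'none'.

Answer: D

Derivation:
Roots: B E I
Mark B: refs=null, marked=B
Mark E: refs=H I E, marked=B E
Mark I: refs=B G G, marked=B E I
Mark H: refs=null C, marked=B E H I
Mark G: refs=A, marked=B E G H I
Mark C: refs=F, marked=B C E G H I
Mark A: refs=null, marked=A B C E G H I
Mark F: refs=I I H, marked=A B C E F G H I
Unmarked (collected): D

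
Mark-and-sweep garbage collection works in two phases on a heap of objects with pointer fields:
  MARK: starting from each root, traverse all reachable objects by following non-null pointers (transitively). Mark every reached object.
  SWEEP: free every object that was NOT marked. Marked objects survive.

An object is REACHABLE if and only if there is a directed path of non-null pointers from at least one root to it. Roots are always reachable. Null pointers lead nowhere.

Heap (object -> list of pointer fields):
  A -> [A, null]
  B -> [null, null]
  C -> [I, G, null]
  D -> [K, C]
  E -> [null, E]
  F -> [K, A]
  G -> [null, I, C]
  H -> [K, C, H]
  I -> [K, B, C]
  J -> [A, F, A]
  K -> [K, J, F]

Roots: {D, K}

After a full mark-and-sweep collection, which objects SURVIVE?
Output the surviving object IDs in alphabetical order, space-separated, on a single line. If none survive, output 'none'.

Answer: A B C D F G I J K

Derivation:
Roots: D K
Mark D: refs=K C, marked=D
Mark K: refs=K J F, marked=D K
Mark C: refs=I G null, marked=C D K
Mark J: refs=A F A, marked=C D J K
Mark F: refs=K A, marked=C D F J K
Mark I: refs=K B C, marked=C D F I J K
Mark G: refs=null I C, marked=C D F G I J K
Mark A: refs=A null, marked=A C D F G I J K
Mark B: refs=null null, marked=A B C D F G I J K
Unmarked (collected): E H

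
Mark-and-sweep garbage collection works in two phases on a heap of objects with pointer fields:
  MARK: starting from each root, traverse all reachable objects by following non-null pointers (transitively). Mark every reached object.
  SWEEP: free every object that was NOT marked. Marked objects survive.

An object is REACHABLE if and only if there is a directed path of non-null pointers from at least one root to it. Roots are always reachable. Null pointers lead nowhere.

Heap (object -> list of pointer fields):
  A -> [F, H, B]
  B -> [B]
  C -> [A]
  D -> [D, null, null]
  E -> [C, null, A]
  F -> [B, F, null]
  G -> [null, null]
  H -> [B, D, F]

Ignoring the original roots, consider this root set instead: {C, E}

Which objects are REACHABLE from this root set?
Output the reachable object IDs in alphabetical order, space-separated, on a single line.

Roots: C E
Mark C: refs=A, marked=C
Mark E: refs=C null A, marked=C E
Mark A: refs=F H B, marked=A C E
Mark F: refs=B F null, marked=A C E F
Mark H: refs=B D F, marked=A C E F H
Mark B: refs=B, marked=A B C E F H
Mark D: refs=D null null, marked=A B C D E F H
Unmarked (collected): G

Answer: A B C D E F H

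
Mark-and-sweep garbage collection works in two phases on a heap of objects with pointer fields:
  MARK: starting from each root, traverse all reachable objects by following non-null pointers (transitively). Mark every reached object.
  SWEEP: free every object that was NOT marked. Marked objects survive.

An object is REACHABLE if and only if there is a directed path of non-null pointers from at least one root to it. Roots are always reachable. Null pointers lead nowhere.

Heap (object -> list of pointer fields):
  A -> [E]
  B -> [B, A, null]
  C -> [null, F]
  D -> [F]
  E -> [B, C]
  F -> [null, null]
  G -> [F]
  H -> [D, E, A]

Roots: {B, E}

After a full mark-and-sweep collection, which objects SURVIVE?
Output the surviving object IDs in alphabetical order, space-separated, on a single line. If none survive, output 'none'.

Answer: A B C E F

Derivation:
Roots: B E
Mark B: refs=B A null, marked=B
Mark E: refs=B C, marked=B E
Mark A: refs=E, marked=A B E
Mark C: refs=null F, marked=A B C E
Mark F: refs=null null, marked=A B C E F
Unmarked (collected): D G H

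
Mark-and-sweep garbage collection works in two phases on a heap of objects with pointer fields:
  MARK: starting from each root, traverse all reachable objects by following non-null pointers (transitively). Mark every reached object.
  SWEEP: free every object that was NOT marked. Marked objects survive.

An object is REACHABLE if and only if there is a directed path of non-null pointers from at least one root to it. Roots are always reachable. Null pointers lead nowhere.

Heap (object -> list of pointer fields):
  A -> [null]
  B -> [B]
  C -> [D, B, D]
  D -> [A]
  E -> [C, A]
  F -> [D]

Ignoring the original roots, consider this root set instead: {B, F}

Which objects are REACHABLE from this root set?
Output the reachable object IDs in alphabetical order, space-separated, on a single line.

Answer: A B D F

Derivation:
Roots: B F
Mark B: refs=B, marked=B
Mark F: refs=D, marked=B F
Mark D: refs=A, marked=B D F
Mark A: refs=null, marked=A B D F
Unmarked (collected): C E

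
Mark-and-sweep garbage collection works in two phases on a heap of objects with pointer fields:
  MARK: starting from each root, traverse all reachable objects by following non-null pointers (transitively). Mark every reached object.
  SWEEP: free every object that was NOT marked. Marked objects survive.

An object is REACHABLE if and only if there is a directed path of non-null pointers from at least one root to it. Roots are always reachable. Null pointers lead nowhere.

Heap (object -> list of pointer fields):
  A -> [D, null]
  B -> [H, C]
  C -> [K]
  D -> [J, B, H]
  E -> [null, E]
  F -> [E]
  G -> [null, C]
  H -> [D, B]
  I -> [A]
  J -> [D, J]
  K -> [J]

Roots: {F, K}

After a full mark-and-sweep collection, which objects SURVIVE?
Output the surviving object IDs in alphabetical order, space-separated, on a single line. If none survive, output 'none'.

Answer: B C D E F H J K

Derivation:
Roots: F K
Mark F: refs=E, marked=F
Mark K: refs=J, marked=F K
Mark E: refs=null E, marked=E F K
Mark J: refs=D J, marked=E F J K
Mark D: refs=J B H, marked=D E F J K
Mark B: refs=H C, marked=B D E F J K
Mark H: refs=D B, marked=B D E F H J K
Mark C: refs=K, marked=B C D E F H J K
Unmarked (collected): A G I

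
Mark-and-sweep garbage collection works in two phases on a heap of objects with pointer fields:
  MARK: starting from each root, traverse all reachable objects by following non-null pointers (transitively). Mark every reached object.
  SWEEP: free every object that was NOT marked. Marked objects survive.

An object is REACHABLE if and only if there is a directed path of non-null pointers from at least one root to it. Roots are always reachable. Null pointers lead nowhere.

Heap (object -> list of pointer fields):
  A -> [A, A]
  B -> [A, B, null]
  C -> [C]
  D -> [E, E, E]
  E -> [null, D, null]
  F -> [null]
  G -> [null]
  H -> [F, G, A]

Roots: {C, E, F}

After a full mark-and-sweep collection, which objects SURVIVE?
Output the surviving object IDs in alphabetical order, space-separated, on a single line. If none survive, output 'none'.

Roots: C E F
Mark C: refs=C, marked=C
Mark E: refs=null D null, marked=C E
Mark F: refs=null, marked=C E F
Mark D: refs=E E E, marked=C D E F
Unmarked (collected): A B G H

Answer: C D E F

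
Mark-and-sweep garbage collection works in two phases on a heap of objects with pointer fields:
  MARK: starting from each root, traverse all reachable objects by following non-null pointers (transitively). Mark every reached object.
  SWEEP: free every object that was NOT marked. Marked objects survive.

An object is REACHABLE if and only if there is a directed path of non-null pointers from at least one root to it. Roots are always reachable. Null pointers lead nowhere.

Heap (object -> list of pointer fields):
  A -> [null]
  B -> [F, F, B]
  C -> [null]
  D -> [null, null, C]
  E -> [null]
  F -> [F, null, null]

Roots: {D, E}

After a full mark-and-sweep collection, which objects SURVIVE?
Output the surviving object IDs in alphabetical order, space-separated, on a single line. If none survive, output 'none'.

Answer: C D E

Derivation:
Roots: D E
Mark D: refs=null null C, marked=D
Mark E: refs=null, marked=D E
Mark C: refs=null, marked=C D E
Unmarked (collected): A B F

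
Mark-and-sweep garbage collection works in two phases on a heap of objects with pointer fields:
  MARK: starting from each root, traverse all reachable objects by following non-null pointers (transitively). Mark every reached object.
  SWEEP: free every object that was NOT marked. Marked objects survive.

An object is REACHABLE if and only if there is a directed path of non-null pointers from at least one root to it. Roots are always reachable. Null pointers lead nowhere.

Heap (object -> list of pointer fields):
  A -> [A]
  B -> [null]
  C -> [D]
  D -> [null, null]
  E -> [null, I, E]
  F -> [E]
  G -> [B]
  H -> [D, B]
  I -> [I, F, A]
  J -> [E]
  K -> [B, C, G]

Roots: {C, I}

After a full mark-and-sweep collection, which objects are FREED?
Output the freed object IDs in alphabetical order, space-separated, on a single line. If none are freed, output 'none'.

Answer: B G H J K

Derivation:
Roots: C I
Mark C: refs=D, marked=C
Mark I: refs=I F A, marked=C I
Mark D: refs=null null, marked=C D I
Mark F: refs=E, marked=C D F I
Mark A: refs=A, marked=A C D F I
Mark E: refs=null I E, marked=A C D E F I
Unmarked (collected): B G H J K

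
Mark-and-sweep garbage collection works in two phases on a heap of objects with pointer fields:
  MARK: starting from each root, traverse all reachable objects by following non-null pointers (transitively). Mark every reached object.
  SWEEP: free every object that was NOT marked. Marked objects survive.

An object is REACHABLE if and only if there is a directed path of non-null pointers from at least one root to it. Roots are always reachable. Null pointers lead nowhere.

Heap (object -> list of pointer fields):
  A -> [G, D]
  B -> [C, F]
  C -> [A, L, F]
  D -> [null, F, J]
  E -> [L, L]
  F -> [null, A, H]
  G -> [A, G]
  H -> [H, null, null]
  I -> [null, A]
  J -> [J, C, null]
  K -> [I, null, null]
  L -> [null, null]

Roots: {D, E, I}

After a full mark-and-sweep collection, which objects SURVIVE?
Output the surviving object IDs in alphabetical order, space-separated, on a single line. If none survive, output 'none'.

Answer: A C D E F G H I J L

Derivation:
Roots: D E I
Mark D: refs=null F J, marked=D
Mark E: refs=L L, marked=D E
Mark I: refs=null A, marked=D E I
Mark F: refs=null A H, marked=D E F I
Mark J: refs=J C null, marked=D E F I J
Mark L: refs=null null, marked=D E F I J L
Mark A: refs=G D, marked=A D E F I J L
Mark H: refs=H null null, marked=A D E F H I J L
Mark C: refs=A L F, marked=A C D E F H I J L
Mark G: refs=A G, marked=A C D E F G H I J L
Unmarked (collected): B K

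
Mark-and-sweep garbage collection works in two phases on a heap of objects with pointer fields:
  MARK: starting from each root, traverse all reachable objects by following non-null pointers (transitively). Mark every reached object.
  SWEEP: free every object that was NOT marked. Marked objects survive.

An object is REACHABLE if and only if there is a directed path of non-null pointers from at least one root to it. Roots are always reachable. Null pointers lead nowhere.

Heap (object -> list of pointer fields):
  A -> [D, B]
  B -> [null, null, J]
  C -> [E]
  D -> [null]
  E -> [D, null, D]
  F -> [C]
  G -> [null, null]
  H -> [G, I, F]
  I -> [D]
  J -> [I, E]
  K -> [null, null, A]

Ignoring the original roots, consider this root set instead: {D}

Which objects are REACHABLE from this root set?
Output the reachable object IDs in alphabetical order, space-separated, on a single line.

Roots: D
Mark D: refs=null, marked=D
Unmarked (collected): A B C E F G H I J K

Answer: D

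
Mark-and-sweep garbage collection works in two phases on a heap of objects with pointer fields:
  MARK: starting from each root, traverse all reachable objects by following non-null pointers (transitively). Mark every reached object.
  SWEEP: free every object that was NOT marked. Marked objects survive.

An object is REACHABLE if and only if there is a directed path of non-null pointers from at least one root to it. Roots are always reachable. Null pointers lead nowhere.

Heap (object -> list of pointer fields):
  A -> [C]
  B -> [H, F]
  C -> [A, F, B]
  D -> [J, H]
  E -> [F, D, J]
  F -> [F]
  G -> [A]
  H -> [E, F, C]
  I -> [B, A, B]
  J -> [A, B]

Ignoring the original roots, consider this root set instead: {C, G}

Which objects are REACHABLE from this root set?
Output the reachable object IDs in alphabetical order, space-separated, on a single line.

Answer: A B C D E F G H J

Derivation:
Roots: C G
Mark C: refs=A F B, marked=C
Mark G: refs=A, marked=C G
Mark A: refs=C, marked=A C G
Mark F: refs=F, marked=A C F G
Mark B: refs=H F, marked=A B C F G
Mark H: refs=E F C, marked=A B C F G H
Mark E: refs=F D J, marked=A B C E F G H
Mark D: refs=J H, marked=A B C D E F G H
Mark J: refs=A B, marked=A B C D E F G H J
Unmarked (collected): I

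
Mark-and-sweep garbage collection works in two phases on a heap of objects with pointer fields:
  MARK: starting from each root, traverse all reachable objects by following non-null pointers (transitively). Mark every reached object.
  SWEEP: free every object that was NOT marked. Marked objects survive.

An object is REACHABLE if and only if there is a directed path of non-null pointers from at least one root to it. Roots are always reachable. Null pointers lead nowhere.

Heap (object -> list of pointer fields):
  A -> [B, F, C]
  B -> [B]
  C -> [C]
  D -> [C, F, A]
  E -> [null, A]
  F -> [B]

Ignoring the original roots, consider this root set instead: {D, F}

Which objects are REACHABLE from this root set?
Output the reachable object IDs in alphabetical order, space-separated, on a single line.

Roots: D F
Mark D: refs=C F A, marked=D
Mark F: refs=B, marked=D F
Mark C: refs=C, marked=C D F
Mark A: refs=B F C, marked=A C D F
Mark B: refs=B, marked=A B C D F
Unmarked (collected): E

Answer: A B C D F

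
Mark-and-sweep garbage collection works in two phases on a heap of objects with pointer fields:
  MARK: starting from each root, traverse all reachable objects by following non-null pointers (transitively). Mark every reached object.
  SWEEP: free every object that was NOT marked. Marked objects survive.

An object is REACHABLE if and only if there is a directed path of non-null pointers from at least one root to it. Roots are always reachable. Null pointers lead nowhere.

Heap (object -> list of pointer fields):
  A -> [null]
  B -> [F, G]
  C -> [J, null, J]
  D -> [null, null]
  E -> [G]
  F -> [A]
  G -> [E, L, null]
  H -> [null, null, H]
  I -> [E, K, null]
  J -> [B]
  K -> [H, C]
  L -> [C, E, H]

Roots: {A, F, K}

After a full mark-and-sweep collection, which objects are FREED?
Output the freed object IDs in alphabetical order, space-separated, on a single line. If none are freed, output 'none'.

Roots: A F K
Mark A: refs=null, marked=A
Mark F: refs=A, marked=A F
Mark K: refs=H C, marked=A F K
Mark H: refs=null null H, marked=A F H K
Mark C: refs=J null J, marked=A C F H K
Mark J: refs=B, marked=A C F H J K
Mark B: refs=F G, marked=A B C F H J K
Mark G: refs=E L null, marked=A B C F G H J K
Mark E: refs=G, marked=A B C E F G H J K
Mark L: refs=C E H, marked=A B C E F G H J K L
Unmarked (collected): D I

Answer: D I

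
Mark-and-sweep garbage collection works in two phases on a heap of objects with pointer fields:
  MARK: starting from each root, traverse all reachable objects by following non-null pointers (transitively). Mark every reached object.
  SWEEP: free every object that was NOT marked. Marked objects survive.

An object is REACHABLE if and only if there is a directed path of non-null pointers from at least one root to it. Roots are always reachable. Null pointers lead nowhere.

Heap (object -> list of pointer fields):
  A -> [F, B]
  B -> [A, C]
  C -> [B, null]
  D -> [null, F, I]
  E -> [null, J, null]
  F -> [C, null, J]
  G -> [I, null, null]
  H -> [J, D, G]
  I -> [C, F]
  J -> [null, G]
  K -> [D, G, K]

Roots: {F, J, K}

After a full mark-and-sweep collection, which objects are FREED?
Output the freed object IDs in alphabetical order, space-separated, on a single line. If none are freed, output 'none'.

Answer: E H

Derivation:
Roots: F J K
Mark F: refs=C null J, marked=F
Mark J: refs=null G, marked=F J
Mark K: refs=D G K, marked=F J K
Mark C: refs=B null, marked=C F J K
Mark G: refs=I null null, marked=C F G J K
Mark D: refs=null F I, marked=C D F G J K
Mark B: refs=A C, marked=B C D F G J K
Mark I: refs=C F, marked=B C D F G I J K
Mark A: refs=F B, marked=A B C D F G I J K
Unmarked (collected): E H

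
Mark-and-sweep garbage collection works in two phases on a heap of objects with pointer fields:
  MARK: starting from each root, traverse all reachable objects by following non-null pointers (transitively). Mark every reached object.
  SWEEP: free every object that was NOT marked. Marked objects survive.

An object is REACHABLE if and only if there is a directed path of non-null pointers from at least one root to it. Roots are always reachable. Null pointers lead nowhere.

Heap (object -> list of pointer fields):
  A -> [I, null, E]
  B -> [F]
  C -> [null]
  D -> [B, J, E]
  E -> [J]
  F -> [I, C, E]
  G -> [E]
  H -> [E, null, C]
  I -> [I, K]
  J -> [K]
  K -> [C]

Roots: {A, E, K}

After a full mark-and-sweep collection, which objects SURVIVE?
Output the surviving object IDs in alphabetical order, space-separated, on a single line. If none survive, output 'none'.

Answer: A C E I J K

Derivation:
Roots: A E K
Mark A: refs=I null E, marked=A
Mark E: refs=J, marked=A E
Mark K: refs=C, marked=A E K
Mark I: refs=I K, marked=A E I K
Mark J: refs=K, marked=A E I J K
Mark C: refs=null, marked=A C E I J K
Unmarked (collected): B D F G H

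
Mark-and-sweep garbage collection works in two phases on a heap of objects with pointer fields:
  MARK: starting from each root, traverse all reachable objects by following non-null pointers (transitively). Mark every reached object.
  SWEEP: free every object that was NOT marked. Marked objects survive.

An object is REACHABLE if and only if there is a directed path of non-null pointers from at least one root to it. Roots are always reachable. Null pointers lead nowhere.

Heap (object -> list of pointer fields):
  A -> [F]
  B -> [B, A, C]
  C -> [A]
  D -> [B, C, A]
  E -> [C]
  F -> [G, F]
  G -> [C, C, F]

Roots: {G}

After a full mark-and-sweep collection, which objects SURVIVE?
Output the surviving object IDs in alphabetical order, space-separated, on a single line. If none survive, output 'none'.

Roots: G
Mark G: refs=C C F, marked=G
Mark C: refs=A, marked=C G
Mark F: refs=G F, marked=C F G
Mark A: refs=F, marked=A C F G
Unmarked (collected): B D E

Answer: A C F G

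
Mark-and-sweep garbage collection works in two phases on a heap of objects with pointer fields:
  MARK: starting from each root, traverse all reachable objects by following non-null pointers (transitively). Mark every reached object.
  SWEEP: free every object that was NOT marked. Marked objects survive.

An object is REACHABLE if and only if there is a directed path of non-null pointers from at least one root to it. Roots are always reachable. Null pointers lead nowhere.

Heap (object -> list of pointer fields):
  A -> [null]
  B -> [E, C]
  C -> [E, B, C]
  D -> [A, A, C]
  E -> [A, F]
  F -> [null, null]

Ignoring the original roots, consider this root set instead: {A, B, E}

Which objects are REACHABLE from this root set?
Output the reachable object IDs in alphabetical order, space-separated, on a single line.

Answer: A B C E F

Derivation:
Roots: A B E
Mark A: refs=null, marked=A
Mark B: refs=E C, marked=A B
Mark E: refs=A F, marked=A B E
Mark C: refs=E B C, marked=A B C E
Mark F: refs=null null, marked=A B C E F
Unmarked (collected): D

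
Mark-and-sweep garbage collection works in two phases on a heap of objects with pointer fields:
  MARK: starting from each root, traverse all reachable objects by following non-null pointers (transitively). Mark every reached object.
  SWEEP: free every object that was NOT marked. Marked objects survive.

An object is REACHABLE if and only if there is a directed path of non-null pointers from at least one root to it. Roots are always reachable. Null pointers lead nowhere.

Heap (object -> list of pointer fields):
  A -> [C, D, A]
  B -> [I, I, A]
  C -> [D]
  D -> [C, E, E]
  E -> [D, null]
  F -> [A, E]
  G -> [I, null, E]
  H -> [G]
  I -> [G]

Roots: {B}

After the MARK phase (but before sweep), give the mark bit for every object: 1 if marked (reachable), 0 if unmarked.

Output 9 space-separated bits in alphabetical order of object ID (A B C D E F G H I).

Answer: 1 1 1 1 1 0 1 0 1

Derivation:
Roots: B
Mark B: refs=I I A, marked=B
Mark I: refs=G, marked=B I
Mark A: refs=C D A, marked=A B I
Mark G: refs=I null E, marked=A B G I
Mark C: refs=D, marked=A B C G I
Mark D: refs=C E E, marked=A B C D G I
Mark E: refs=D null, marked=A B C D E G I
Unmarked (collected): F H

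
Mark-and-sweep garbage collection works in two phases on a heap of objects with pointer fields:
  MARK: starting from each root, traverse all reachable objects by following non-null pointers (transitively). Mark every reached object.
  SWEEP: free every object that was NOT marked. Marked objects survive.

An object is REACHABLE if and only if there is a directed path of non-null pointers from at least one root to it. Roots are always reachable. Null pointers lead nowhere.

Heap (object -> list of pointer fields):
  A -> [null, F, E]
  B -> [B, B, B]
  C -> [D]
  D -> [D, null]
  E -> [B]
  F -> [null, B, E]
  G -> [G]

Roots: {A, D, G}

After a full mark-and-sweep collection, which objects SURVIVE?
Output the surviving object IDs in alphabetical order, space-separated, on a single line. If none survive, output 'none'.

Roots: A D G
Mark A: refs=null F E, marked=A
Mark D: refs=D null, marked=A D
Mark G: refs=G, marked=A D G
Mark F: refs=null B E, marked=A D F G
Mark E: refs=B, marked=A D E F G
Mark B: refs=B B B, marked=A B D E F G
Unmarked (collected): C

Answer: A B D E F G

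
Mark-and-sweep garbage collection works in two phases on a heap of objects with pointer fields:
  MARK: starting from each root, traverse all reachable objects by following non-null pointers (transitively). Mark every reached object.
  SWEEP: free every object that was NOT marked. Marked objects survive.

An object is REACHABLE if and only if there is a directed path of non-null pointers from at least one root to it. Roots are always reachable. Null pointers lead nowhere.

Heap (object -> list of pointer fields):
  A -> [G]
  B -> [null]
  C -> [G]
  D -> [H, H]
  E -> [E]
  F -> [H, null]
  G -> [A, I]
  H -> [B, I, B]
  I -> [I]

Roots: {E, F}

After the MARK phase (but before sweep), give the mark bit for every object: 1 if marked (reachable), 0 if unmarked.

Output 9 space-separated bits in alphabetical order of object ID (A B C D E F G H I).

Answer: 0 1 0 0 1 1 0 1 1

Derivation:
Roots: E F
Mark E: refs=E, marked=E
Mark F: refs=H null, marked=E F
Mark H: refs=B I B, marked=E F H
Mark B: refs=null, marked=B E F H
Mark I: refs=I, marked=B E F H I
Unmarked (collected): A C D G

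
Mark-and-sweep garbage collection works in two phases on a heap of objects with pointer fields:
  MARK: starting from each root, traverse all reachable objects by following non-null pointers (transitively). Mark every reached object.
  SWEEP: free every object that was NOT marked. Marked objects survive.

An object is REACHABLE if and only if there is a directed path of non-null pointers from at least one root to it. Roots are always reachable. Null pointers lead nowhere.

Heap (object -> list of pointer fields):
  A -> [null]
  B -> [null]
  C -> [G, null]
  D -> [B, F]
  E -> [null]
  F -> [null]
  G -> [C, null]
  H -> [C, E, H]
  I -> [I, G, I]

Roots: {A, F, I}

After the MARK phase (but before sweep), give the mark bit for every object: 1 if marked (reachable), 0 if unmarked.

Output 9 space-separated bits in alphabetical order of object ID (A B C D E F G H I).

Roots: A F I
Mark A: refs=null, marked=A
Mark F: refs=null, marked=A F
Mark I: refs=I G I, marked=A F I
Mark G: refs=C null, marked=A F G I
Mark C: refs=G null, marked=A C F G I
Unmarked (collected): B D E H

Answer: 1 0 1 0 0 1 1 0 1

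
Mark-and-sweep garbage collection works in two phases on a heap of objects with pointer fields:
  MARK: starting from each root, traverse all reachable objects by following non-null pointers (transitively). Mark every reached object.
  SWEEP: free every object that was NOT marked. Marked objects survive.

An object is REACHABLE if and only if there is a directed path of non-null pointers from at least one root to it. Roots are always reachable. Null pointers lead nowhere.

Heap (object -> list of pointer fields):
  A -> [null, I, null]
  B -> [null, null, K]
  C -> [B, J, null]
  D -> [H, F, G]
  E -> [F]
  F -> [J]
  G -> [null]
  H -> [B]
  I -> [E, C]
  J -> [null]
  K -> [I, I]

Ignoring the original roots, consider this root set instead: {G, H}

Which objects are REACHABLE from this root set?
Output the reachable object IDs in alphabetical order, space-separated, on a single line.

Answer: B C E F G H I J K

Derivation:
Roots: G H
Mark G: refs=null, marked=G
Mark H: refs=B, marked=G H
Mark B: refs=null null K, marked=B G H
Mark K: refs=I I, marked=B G H K
Mark I: refs=E C, marked=B G H I K
Mark E: refs=F, marked=B E G H I K
Mark C: refs=B J null, marked=B C E G H I K
Mark F: refs=J, marked=B C E F G H I K
Mark J: refs=null, marked=B C E F G H I J K
Unmarked (collected): A D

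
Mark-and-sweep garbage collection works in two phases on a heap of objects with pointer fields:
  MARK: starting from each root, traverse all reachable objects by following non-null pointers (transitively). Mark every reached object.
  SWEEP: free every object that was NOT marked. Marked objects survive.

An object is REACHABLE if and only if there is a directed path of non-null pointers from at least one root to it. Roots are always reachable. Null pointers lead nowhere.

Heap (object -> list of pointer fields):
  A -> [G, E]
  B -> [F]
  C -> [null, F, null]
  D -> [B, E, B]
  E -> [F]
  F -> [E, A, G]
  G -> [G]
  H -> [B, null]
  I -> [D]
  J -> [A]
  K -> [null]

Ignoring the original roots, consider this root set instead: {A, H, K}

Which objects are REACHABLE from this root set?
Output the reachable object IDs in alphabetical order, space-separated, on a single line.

Answer: A B E F G H K

Derivation:
Roots: A H K
Mark A: refs=G E, marked=A
Mark H: refs=B null, marked=A H
Mark K: refs=null, marked=A H K
Mark G: refs=G, marked=A G H K
Mark E: refs=F, marked=A E G H K
Mark B: refs=F, marked=A B E G H K
Mark F: refs=E A G, marked=A B E F G H K
Unmarked (collected): C D I J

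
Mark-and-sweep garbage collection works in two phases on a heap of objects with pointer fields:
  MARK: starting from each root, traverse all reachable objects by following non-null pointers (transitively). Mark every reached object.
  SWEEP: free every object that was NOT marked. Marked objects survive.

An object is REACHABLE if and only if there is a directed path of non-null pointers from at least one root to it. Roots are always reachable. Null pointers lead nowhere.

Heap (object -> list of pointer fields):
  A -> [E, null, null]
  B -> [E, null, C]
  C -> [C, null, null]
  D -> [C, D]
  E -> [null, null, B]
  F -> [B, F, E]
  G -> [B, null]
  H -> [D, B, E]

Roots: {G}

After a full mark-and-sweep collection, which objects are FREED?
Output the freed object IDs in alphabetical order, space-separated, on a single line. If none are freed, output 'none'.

Roots: G
Mark G: refs=B null, marked=G
Mark B: refs=E null C, marked=B G
Mark E: refs=null null B, marked=B E G
Mark C: refs=C null null, marked=B C E G
Unmarked (collected): A D F H

Answer: A D F H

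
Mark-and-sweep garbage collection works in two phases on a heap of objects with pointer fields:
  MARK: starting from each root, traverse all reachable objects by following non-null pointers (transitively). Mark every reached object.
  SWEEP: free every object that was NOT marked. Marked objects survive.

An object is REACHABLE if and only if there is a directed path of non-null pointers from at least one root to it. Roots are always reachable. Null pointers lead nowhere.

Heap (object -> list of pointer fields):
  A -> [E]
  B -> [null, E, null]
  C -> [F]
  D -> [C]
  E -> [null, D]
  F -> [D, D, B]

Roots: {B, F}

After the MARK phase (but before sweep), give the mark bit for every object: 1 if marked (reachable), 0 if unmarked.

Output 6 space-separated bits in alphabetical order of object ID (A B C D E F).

Answer: 0 1 1 1 1 1

Derivation:
Roots: B F
Mark B: refs=null E null, marked=B
Mark F: refs=D D B, marked=B F
Mark E: refs=null D, marked=B E F
Mark D: refs=C, marked=B D E F
Mark C: refs=F, marked=B C D E F
Unmarked (collected): A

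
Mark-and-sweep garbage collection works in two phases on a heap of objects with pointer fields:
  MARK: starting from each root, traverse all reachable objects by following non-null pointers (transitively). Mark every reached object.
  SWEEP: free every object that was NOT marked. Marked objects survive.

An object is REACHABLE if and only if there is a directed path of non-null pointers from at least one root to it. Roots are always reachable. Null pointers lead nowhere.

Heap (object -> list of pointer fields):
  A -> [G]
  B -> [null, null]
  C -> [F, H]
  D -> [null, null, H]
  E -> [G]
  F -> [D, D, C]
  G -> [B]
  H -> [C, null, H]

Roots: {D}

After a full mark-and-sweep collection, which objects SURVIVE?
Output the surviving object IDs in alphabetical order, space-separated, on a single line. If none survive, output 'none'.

Roots: D
Mark D: refs=null null H, marked=D
Mark H: refs=C null H, marked=D H
Mark C: refs=F H, marked=C D H
Mark F: refs=D D C, marked=C D F H
Unmarked (collected): A B E G

Answer: C D F H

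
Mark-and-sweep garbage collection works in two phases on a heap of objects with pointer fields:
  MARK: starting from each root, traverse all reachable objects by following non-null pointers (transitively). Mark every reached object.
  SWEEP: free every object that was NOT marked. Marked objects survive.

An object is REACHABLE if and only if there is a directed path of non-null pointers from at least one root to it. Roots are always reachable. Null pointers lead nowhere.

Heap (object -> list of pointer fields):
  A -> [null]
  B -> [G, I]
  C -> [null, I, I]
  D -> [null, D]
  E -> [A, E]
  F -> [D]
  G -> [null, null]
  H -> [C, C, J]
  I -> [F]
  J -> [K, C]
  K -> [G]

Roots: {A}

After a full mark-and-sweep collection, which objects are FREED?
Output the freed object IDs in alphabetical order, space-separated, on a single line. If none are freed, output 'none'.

Roots: A
Mark A: refs=null, marked=A
Unmarked (collected): B C D E F G H I J K

Answer: B C D E F G H I J K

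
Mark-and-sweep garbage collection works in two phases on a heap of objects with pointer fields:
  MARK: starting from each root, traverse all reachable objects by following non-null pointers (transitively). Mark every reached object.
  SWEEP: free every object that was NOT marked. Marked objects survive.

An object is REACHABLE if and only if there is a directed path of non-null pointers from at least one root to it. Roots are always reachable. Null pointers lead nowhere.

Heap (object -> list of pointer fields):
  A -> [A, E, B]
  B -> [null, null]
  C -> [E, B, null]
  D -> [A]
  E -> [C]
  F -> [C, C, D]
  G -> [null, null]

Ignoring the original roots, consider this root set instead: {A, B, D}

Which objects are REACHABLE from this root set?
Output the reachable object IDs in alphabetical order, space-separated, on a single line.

Answer: A B C D E

Derivation:
Roots: A B D
Mark A: refs=A E B, marked=A
Mark B: refs=null null, marked=A B
Mark D: refs=A, marked=A B D
Mark E: refs=C, marked=A B D E
Mark C: refs=E B null, marked=A B C D E
Unmarked (collected): F G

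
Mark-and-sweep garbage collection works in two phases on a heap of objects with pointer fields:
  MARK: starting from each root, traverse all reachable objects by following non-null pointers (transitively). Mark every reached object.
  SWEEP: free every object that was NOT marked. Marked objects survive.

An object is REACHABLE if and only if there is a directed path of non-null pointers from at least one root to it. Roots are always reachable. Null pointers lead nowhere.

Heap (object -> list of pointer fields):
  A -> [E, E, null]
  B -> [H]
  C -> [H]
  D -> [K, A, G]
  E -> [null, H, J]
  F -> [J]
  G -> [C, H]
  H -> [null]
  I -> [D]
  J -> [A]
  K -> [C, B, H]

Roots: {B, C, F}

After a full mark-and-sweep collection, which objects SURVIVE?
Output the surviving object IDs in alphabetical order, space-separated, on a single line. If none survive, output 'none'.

Roots: B C F
Mark B: refs=H, marked=B
Mark C: refs=H, marked=B C
Mark F: refs=J, marked=B C F
Mark H: refs=null, marked=B C F H
Mark J: refs=A, marked=B C F H J
Mark A: refs=E E null, marked=A B C F H J
Mark E: refs=null H J, marked=A B C E F H J
Unmarked (collected): D G I K

Answer: A B C E F H J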